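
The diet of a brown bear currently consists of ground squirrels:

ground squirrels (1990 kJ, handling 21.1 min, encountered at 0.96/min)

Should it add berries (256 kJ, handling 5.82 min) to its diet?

Current rate: (0.96×1990)/(1 + 0.96×21.1) = 89.88 kJ/min.
Profitability of berries: 256/5.82 = 43.99 kJ/min.
43.99 < 89.88, so adding berries would lower the average — exclude it.

No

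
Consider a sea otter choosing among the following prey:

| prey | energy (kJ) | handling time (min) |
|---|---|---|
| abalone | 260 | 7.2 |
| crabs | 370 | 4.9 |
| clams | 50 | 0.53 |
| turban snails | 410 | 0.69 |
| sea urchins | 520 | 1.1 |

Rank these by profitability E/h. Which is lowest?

Profitability E/h (kJ/min): abalone = 260/7.2 = 36.1, crabs = 370/4.9 = 75.5, clams = 50/0.53 = 94.3, turban snails = 410/0.69 = 594, sea urchins = 520/1.1 = 473.
Ranked: turban snails > sea urchins > clams > crabs > abalone.

abalone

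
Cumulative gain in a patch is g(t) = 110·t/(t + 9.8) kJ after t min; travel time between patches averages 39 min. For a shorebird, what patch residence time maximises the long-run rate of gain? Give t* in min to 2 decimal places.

Maximise g(t)/(T+t): set derivative to zero → g'(t)(T+t) = g(t).
g'(t) = 110·9.8/(t + 9.8)². Setting 110·9.8/(t+9.8)² = 110t/[(t+9.8)(39+t)] gives 9.8(39+t) = t(t+9.8), so t² = 9.8×39 = 382.2.
t* = √382.2 = 19.55 min.

19.55 min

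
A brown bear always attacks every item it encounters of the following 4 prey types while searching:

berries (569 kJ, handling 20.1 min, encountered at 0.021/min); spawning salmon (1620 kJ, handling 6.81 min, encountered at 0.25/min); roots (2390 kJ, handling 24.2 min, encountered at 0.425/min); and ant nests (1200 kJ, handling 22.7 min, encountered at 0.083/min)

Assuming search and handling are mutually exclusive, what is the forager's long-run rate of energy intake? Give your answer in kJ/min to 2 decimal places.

Energy encountered per unit search time: 0.021×569 + 0.25×1620 + 0.425×2390 + 0.083×1200 = 1532 kJ/min.
Handling time per unit search time: 0.021×20.1 + 0.25×6.81 + 0.425×24.2 + 0.083×22.7 = 14.29.
Rate = 1532/(1 + 14.29) = 100.2 kJ/min.

100.19 kJ/min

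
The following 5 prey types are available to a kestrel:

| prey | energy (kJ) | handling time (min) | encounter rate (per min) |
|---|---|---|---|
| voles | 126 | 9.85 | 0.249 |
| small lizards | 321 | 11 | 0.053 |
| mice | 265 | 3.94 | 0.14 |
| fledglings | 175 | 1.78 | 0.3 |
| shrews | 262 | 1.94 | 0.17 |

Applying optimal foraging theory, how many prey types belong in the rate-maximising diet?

Profitabilities (E/h, kJ/min): shrews 135, fledglings 98.3, mice 67.3, small lizards 29.2, voles 12.8. Add prey in this order while the next type's profitability exceeds the intake rate on those already taken.
Rate on top 1: 33.49. fledglings: 98.3 > 33.49 → include.
Rate on top 2: 52.07. mice: 67.3 > 52.07 → include.
Rate on top 3: 55.54. small lizards: 29.2 < 55.54 → exclude; stop.
Optimal diet: shrews, fledglings, mice — 3 of 5 types.

3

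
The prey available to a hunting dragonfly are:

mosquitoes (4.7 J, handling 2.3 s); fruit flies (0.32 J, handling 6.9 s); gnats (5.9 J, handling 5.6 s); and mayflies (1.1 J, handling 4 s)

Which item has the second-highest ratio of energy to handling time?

In descending order of E/h:
mosquitoes: 4.7/2.3 = 2.04 J/s
gnats: 5.9/5.6 = 1.05 J/s
mayflies: 1.1/4 = 0.275 J/s
fruit flies: 0.32/6.9 = 0.0464 J/s

gnats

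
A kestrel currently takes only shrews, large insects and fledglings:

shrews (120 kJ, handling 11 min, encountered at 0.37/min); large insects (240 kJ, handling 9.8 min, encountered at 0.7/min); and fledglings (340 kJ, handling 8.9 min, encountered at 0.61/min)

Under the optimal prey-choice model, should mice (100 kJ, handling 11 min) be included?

Intake rate on the current diet: R = (0.37×120 + 0.7×240 + 0.61×340) / (1 + 0.37×11 + 0.7×9.8 + 0.61×8.9) = 419.8/17.36 = 24.18 kJ/min.
Profitability of mice: 100/11 = 9.091 kJ/min.
9.091 < 24.18, so adding mice would lower the average — exclude it.

No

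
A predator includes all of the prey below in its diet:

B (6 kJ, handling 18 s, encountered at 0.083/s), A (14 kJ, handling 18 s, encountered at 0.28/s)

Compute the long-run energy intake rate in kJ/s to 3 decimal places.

Energy encountered per unit search time: 0.083×6 + 0.28×14 = 4.418 kJ/s.
Handling time per unit search time: 0.083×18 + 0.28×18 = 6.534.
Rate = 4.418/(1 + 6.534) = 0.5864 kJ/s.

0.586 kJ/s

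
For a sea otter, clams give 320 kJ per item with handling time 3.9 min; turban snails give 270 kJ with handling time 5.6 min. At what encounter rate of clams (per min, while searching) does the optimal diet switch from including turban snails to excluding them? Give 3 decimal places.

The zero-one rule: include turban snails iff E₂/h₂ > λE₁/(1+λh₁). Equality gives the switch point.
λE₁h₂ = E₂ + λE₂h₁ ⇒ λ = E₂/(E₁h₂ − E₂h₁) = 270/(1792 − 1053) = 0.3654 per min.

0.365 per min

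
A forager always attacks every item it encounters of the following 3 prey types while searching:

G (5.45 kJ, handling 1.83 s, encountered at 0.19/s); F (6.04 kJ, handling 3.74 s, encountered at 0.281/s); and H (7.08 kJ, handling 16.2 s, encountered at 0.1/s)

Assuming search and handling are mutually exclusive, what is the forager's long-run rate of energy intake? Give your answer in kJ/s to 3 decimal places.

R = (0.19×5.45 + 0.281×6.04 + 0.1×7.08) / (1 + 0.19×1.83 + 0.281×3.74 + 0.1×16.2) = 3.441/4.019 = 0.8562 kJ/s.

0.856 kJ/s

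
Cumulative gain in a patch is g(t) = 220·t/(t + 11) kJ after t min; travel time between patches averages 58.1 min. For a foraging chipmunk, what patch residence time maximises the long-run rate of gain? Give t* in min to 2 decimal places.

25.28 min

By the marginal value theorem, leave when the instantaneous gain rate g'(t) equals the habitat-wide average g(t)/(T + t).
g'(t) = 220·11/(t + 11)². Setting 220·11/(t+11)² = 220t/[(t+11)(58.1+t)] gives 11(58.1+t) = t(t+11), so t² = 11×58.1 = 639.1.
t* = √639.1 = 25.28 min.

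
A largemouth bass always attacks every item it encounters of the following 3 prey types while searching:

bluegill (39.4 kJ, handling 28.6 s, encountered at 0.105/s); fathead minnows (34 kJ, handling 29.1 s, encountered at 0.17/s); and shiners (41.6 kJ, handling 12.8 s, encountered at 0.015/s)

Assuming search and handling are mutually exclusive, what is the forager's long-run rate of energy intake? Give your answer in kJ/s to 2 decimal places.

R = (0.105×39.4 + 0.17×34 + 0.015×41.6) / (1 + 0.105×28.6 + 0.17×29.1 + 0.015×12.8) = 10.54/9.142 = 1.153 kJ/s.

1.15 kJ/s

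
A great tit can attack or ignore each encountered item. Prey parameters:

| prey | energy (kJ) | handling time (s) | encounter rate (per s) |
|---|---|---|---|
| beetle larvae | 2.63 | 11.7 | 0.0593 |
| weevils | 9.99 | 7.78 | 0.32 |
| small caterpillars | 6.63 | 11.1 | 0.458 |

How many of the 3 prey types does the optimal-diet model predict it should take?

1

Rank by E/h (kJ/s): weevils 1.28, small caterpillars 0.597, beetle larvae 0.225. Include each in turn until the next type's E/h falls below the running intake rate.
Rate on top 1: 0.9161. small caterpillars: 0.597 < 0.9161 → exclude; stop.
Optimal diet: weevils — 1 of 3 types.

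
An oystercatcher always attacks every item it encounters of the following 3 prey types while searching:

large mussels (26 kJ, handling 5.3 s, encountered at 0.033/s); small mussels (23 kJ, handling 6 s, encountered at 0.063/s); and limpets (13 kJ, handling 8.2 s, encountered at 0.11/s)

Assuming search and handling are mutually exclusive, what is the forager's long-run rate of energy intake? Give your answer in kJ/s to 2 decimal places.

1.52 kJ/s

R = Σλ_iE_i / (1 + Σλ_ih_i)
Numerator: 0.033×26 + 0.063×23 + 0.11×13 = 3.737
Denominator: 1 + 0.033×5.3 + 0.063×6 + 0.11×8.2 = 2.455
R = 3.737/2.455 = 1.522 kJ/s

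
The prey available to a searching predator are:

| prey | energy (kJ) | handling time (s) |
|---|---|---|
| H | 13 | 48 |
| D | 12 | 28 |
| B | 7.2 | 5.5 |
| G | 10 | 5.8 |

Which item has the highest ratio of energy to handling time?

In descending order of E/h:
G: 10/5.8 = 1.72 kJ/s
B: 7.2/5.5 = 1.31 kJ/s
D: 12/28 = 0.429 kJ/s
H: 13/48 = 0.271 kJ/s

G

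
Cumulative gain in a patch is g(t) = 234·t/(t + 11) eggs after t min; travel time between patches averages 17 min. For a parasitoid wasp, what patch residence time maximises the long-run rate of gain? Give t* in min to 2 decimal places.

By the marginal value theorem, leave when the instantaneous gain rate g'(t) equals the habitat-wide average g(t)/(T + t).
g'(t) = 234·11/(t + 11)². Setting 234·11/(t+11)² = 234t/[(t+11)(17+t)] gives 11(17+t) = t(t+11), so t² = 11×17 = 187.
t* = √187 = 13.67 min.

13.67 min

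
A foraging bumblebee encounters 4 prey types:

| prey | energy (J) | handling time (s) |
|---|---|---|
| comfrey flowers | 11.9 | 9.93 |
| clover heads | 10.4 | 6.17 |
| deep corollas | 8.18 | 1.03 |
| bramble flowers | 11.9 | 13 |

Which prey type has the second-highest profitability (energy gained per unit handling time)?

Profitability E/h (J/s): comfrey flowers = 11.9/9.93 = 1.2, clover heads = 10.4/6.17 = 1.69, deep corollas = 8.18/1.03 = 7.94, bramble flowers = 11.9/13 = 0.915.
Ranked: deep corollas > clover heads > comfrey flowers > bramble flowers.

clover heads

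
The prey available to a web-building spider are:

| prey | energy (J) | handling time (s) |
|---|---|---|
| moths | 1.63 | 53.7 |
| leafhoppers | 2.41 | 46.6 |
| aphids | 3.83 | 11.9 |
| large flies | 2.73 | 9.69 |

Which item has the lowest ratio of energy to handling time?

Profitability E/h (J/s): moths = 1.63/53.7 = 0.0304, leafhoppers = 2.41/46.6 = 0.0517, aphids = 3.83/11.9 = 0.322, large flies = 2.73/9.69 = 0.282.
Ranked: aphids > large flies > leafhoppers > moths.

moths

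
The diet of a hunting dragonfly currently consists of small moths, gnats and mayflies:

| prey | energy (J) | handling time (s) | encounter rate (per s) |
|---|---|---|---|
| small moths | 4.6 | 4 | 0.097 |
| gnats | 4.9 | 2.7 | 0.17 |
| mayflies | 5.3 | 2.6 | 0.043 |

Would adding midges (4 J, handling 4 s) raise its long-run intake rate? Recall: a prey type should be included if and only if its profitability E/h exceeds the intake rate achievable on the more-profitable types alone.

Yes

Current rate: (0.097×4.6 + 0.17×4.9 + 0.043×5.3)/(1 + 0.097×4 + 0.17×2.7 + 0.043×2.6) = 0.7694 J/s.
Profitability of midges: 4/4 = 1 J/s.
Since 1 > R, including midges increases the long-run rate.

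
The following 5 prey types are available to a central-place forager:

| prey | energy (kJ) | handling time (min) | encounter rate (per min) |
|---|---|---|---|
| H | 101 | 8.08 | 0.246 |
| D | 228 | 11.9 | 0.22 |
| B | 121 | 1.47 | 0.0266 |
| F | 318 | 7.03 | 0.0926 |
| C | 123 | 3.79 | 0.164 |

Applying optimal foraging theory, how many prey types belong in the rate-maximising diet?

3

Profitabilities (E/h, kJ/min): B 82.3, F 45.2, C 32.5, D 19.2, H 12.5. Add prey in this order while the next type's profitability exceeds the intake rate on those already taken.
Rate on top 1: 3.097. F: 45.2 > 3.097 → include.
Rate on top 2: 19.33. C: 32.5 > 19.33 → include.
Rate on top 3: 22.86. D: 19.2 < 22.86 → exclude; stop.
Optimal diet: B, F, C — 3 of 5 types.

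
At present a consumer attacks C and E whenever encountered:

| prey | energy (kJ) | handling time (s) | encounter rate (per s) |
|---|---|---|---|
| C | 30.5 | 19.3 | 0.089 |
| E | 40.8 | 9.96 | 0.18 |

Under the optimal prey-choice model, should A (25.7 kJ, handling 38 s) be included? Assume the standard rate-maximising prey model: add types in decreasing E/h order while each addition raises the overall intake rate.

Intake rate on the current diet: R = (0.089×30.5 + 0.18×40.8) / (1 + 0.089×19.3 + 0.18×9.96) = 10.06/4.511 = 2.23 kJ/s.
Profitability of A: 25.7/38 = 0.6763 kJ/s.
Since 0.6763 < R, time spent handling A is better spent searching.

No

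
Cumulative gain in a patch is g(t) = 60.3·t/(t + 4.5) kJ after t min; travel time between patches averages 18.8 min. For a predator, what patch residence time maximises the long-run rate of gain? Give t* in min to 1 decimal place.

Optimal t* satisfies g'(t*) = g(t*)/(T + t*).
g'(t) = 60.3·4.5/(t + 4.5)². Setting 60.3·4.5/(t+4.5)² = 60.3t/[(t+4.5)(18.8+t)] gives 4.5(18.8+t) = t(t+4.5), so t² = 4.5×18.8 = 84.6.
t* = √84.6 = 9.198 min.

9.2 min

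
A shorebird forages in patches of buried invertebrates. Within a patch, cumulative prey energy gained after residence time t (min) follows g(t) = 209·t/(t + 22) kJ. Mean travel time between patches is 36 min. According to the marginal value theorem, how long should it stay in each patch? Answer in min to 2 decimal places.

28.14 min

Optimal t* satisfies g'(t*) = g(t*)/(T + t*).
g'(t) = 209·22/(t + 22)². Setting 209·22/(t+22)² = 209t/[(t+22)(36+t)] gives 22(36+t) = t(t+22), so t² = 22×36 = 792.
t* = √792 = 28.14 min.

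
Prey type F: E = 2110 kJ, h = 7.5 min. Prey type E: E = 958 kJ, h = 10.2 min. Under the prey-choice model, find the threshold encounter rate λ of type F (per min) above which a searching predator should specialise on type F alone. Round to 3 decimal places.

0.067 per min

At the threshold, the rate on type F alone equals the profitability of type E: λ·2110/(1 + λ·7.5) = 958/10.2 = 93.92.
Rearranging, λ(2110 − 93.92×7.5) = 93.92, so λ = 93.92/1406 = 0.06682 per min.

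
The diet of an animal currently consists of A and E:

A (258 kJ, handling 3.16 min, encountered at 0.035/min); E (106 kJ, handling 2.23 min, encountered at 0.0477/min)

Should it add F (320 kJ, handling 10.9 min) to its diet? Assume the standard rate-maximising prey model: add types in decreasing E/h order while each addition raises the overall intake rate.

Yes

On A and E alone, R = ΣλE/(1+Σλh) = 14.09/1.217 = 11.57 kJ/min.
F: E/h = 320/10.9 = 29.36 kJ/min.
Since 29.36 > R, including F increases the long-run rate.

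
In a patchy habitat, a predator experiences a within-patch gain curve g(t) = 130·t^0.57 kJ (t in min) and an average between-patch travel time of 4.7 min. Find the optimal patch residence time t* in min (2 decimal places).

By the marginal value theorem, leave when the instantaneous gain rate g'(t) equals the habitat-wide average g(t)/(T + t).
g'(t) = 0.57·130·t^-0.43. Setting 0.57·130·t^-0.43 = 130·t^0.57/(4.7+t) gives 0.57(4.7+t) = t, so 0.43·t = 0.57×4.7.
t* = 0.57×4.7/0.43 = 6.23 min.

6.23 min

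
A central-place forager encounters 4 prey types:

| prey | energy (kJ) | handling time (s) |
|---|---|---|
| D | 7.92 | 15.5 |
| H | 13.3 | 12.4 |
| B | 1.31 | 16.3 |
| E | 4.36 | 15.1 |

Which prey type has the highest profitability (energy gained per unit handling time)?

Profitability E/h (kJ/s): D = 7.92/15.5 = 0.511, H = 13.3/12.4 = 1.07, B = 1.31/16.3 = 0.0804, E = 4.36/15.1 = 0.289.
Ranked: H > D > E > B.

H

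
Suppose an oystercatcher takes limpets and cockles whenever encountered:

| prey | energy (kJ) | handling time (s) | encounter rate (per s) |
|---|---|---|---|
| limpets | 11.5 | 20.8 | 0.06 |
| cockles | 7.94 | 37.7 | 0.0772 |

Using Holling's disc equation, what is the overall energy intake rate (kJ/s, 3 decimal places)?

0.253 kJ/s

R = Σλ_iE_i / (1 + Σλ_ih_i)
Numerator: 0.06×11.5 + 0.0772×7.94 = 1.303
Denominator: 1 + 0.06×20.8 + 0.0772×37.7 = 5.158
R = 1.303/5.158 = 0.2526 kJ/s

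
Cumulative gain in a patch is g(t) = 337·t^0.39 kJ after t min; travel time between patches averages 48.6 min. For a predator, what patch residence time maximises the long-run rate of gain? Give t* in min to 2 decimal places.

31.07 min

Maximise g(t)/(T+t): set derivative to zero → g'(t)(T+t) = g(t).
g'(t) = 0.39·337·t^-0.61. Setting 0.39·337·t^-0.61 = 337·t^0.39/(48.6+t) gives 0.39(48.6+t) = t, so 0.61·t = 0.39×48.6.
t* = 0.39×48.6/0.61 = 31.07 min.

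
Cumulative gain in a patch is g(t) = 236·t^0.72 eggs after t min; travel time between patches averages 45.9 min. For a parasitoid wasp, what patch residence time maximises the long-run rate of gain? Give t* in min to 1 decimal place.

118.0 min

By the marginal value theorem, leave when the instantaneous gain rate g'(t) equals the habitat-wide average g(t)/(T + t).
g'(t) = 0.72·236·t^-0.28. Setting 0.72·236·t^-0.28 = 236·t^0.72/(45.9+t) gives 0.72(45.9+t) = t, so 0.28·t = 0.72×45.9.
t* = 0.72×45.9/0.28 = 118 min.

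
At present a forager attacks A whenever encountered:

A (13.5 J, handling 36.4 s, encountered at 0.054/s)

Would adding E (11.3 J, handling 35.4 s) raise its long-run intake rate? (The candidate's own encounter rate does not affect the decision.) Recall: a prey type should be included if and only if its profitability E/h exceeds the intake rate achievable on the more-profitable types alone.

Intake rate on the current diet: R = (0.054×13.5) / (1 + 0.054×36.4) = 0.729/2.966 = 0.2458 J/s.
Profitability of E: 11.3/35.4 = 0.3192 J/s.
0.3192 > 0.2458, so adding E raises the average — include it.

Yes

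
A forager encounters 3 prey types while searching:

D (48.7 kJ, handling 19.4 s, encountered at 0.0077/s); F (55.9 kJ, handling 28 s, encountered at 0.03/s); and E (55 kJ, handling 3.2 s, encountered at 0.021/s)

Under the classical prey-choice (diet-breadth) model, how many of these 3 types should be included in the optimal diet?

3

Rank by E/h (kJ/s): E 17.2, D 2.51, F 2. Include each in turn until the next type's E/h falls below the running intake rate.
Rate on top 1: 1.082. D: 2.51 > 1.082 → include.
Rate on top 2: 1.258. F: 2 > 1.258 → include.
Optimal diet: E, D, F — 3 of 3 types.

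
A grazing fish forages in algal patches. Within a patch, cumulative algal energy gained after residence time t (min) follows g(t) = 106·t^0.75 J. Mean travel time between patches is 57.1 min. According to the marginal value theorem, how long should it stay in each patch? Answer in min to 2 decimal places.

171.30 min

Optimal t* satisfies g'(t*) = g(t*)/(T + t*).
g'(t) = 0.75·106·t^-0.25. Setting 0.75·106·t^-0.25 = 106·t^0.75/(57.1+t) gives 0.75(57.1+t) = t, so 0.25·t = 0.75×57.1.
t* = 0.75×57.1/0.25 = 171.3 min.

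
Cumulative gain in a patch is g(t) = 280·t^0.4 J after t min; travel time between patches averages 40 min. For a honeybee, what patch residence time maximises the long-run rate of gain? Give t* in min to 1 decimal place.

26.7 min

By the marginal value theorem, leave when the instantaneous gain rate g'(t) equals the habitat-wide average g(t)/(T + t).
g'(t) = 0.4·280·t^-0.6. Setting 0.4·280·t^-0.6 = 280·t^0.4/(40+t) gives 0.4(40+t) = t, so 0.60·t = 0.4×40.
t* = 0.4×40/0.60 = 26.67 min.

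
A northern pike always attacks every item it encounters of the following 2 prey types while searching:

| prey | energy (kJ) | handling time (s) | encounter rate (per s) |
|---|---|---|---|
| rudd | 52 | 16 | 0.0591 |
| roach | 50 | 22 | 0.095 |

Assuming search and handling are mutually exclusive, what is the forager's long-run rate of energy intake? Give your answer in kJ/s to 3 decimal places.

R = (0.0591×52 + 0.095×50) / (1 + 0.0591×16 + 0.095×22) = 7.823/4.036 = 1.939 kJ/s.

1.939 kJ/s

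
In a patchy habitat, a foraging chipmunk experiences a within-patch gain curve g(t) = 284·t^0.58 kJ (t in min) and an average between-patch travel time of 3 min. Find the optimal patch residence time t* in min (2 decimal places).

Maximise g(t)/(T+t): set derivative to zero → g'(t)(T+t) = g(t).
g'(t) = 0.58·284·t^-0.42. Setting 0.58·284·t^-0.42 = 284·t^0.58/(3+t) gives 0.58(3+t) = t, so 0.42·t = 0.58×3.
t* = 0.58×3/0.42 = 4.143 min.

4.14 min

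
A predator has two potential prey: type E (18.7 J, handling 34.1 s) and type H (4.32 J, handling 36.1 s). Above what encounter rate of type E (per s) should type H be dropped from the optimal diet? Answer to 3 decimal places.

At the threshold, the rate on type E alone equals the profitability of type H: λ·18.7/(1 + λ·34.1) = 4.32/36.1 = 0.1197.
Rearranging, λ(18.7 − 0.1197×34.1) = 0.1197, so λ = 0.1197/14.62 = 0.008186 per s.

0.008 per s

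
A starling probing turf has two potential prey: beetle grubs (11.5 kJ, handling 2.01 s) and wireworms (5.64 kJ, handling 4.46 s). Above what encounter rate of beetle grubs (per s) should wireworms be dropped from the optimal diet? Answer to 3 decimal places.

The zero-one rule: include wireworms iff E₂/h₂ > λE₁/(1+λh₁). Equality gives the switch point.
λE₁h₂ = E₂ + λE₂h₁ ⇒ λ = E₂/(E₁h₂ − E₂h₁) = 5.64/(51.29 − 11.34) = 0.1412 per s.

0.141 per s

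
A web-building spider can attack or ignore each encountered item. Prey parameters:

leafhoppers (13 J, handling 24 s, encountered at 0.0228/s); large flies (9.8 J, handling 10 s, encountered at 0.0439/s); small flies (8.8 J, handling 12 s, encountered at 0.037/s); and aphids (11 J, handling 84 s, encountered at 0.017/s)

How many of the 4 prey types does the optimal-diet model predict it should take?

Rank by E/h (J/s): large flies 0.98, small flies 0.733, leafhoppers 0.542, aphids 0.131. Include each in turn until the next type's E/h falls below the running intake rate.
Rate on top 1: 0.299. small flies: 0.733 > 0.299 → include.
Rate on top 2: 0.4014. leafhoppers: 0.542 > 0.4014 → include.
Rate on top 3: 0.433. aphids: 0.131 < 0.433 → exclude; stop.
Optimal diet: large flies, small flies, leafhoppers — 3 of 4 types.

3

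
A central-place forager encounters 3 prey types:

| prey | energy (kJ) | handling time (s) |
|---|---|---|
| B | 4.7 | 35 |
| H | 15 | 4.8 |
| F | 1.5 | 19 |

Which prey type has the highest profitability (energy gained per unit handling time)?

H

In descending order of E/h:
H: 15/4.8 = 3.12 kJ/s
B: 4.7/35 = 0.134 kJ/s
F: 1.5/19 = 0.0789 kJ/s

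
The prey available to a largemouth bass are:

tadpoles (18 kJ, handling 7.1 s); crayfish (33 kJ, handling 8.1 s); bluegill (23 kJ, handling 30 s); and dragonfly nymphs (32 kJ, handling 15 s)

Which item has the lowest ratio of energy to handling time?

Profitability E/h (kJ/s): tadpoles = 18/7.1 = 2.54, crayfish = 33/8.1 = 4.07, bluegill = 23/30 = 0.767, dragonfly nymphs = 32/15 = 2.13.
Ranked: crayfish > tadpoles > dragonfly nymphs > bluegill.

bluegill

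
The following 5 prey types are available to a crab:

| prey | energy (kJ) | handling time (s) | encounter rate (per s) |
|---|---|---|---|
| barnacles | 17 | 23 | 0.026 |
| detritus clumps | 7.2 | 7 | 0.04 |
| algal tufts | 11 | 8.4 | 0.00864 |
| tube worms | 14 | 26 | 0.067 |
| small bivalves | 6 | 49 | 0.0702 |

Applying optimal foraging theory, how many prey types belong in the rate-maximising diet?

4

Profitabilities (E/h, kJ/s): algal tufts 1.31, detritus clumps 1.03, barnacles 0.739, tube worms 0.538, small bivalves 0.122. Add prey in this order while the next type's profitability exceeds the intake rate on those already taken.
Rate on top 1: 0.08861. detritus clumps: 1.03 > 0.08861 → include.
Rate on top 2: 0.2832. barnacles: 0.739 > 0.2832 → include.
Rate on top 3: 0.423. tube worms: 0.538 > 0.423 → include.
Rate on top 4: 0.4775. small bivalves: 0.122 < 0.4775 → exclude; stop.
Optimal diet: algal tufts, detritus clumps, barnacles, tube worms — 4 of 5 types.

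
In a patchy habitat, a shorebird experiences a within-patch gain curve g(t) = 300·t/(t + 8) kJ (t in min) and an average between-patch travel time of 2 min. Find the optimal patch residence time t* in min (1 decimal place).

Maximise g(t)/(T+t): set derivative to zero → g'(t)(T+t) = g(t).
g'(t) = 300·8/(t + 8)². Setting 300·8/(t+8)² = 300t/[(t+8)(2+t)] gives 8(2+t) = t(t+8), so t² = 8×2 = 16.
t* = √16 = 4 min.

4.0 min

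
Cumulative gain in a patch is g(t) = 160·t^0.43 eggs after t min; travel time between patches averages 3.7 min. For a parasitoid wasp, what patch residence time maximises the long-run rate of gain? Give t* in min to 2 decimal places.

2.79 min

Optimal t* satisfies g'(t*) = g(t*)/(T + t*).
g'(t) = 0.43·160·t^-0.57. Setting 0.43·160·t^-0.57 = 160·t^0.43/(3.7+t) gives 0.43(3.7+t) = t, so 0.57·t = 0.43×3.7.
t* = 0.43×3.7/0.57 = 2.791 min.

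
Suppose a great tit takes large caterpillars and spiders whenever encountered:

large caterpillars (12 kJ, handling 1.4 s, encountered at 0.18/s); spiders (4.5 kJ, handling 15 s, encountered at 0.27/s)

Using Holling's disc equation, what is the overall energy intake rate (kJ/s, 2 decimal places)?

0.64 kJ/s

R = Σλ_iE_i / (1 + Σλ_ih_i)
Numerator: 0.18×12 + 0.27×4.5 = 3.375
Denominator: 1 + 0.18×1.4 + 0.27×15 = 5.302
R = 3.375/5.302 = 0.6366 kJ/s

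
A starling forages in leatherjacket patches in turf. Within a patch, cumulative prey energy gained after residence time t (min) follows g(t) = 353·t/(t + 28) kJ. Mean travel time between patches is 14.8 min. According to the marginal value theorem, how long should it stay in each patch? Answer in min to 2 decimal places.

20.36 min

Maximise g(t)/(T+t): set derivative to zero → g'(t)(T+t) = g(t).
g'(t) = 353·28/(t + 28)². Setting 353·28/(t+28)² = 353t/[(t+28)(14.8+t)] gives 28(14.8+t) = t(t+28), so t² = 28×14.8 = 414.4.
t* = √414.4 = 20.36 min.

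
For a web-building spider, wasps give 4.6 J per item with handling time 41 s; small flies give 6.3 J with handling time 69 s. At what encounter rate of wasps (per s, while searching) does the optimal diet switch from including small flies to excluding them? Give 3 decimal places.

0.107 per s

The zero-one rule: include small flies iff E₂/h₂ > λE₁/(1+λh₁). Equality gives the switch point.
λE₁h₂ = E₂ + λE₂h₁ ⇒ λ = E₂/(E₁h₂ − E₂h₁) = 6.3/(317.4 − 258.3) = 0.1066 per s.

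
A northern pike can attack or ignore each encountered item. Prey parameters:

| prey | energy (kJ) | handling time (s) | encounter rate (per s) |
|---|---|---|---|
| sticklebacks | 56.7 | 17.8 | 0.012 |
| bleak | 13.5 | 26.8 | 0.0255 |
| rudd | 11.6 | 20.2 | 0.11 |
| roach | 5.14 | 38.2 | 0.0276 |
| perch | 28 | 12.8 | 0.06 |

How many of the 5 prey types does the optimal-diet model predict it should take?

2

E/h in descending order: sticklebacks 3.19, perch 2.19, rudd 0.574, bleak 0.504, roach 0.135 kJ/s. The optimal diet is the largest prefix of this list for which every included type satisfies E_i/h_i > R on the types above it.
Rate on top 1: 0.5606. perch: 2.19 > 0.5606 → include.
Rate on top 2: 1.191. rudd: 0.574 < 1.191 → exclude; stop.
Optimal diet: sticklebacks, perch — 2 of 5 types.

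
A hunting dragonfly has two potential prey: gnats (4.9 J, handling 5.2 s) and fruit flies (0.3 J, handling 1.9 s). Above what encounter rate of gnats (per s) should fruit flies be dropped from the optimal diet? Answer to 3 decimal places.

Drop fruit flies once their profitability E₂/h₂ falls below the rate achievable on gnats alone: E₂/h₂ = λE₁/(1 + λh₁).
Solve for λ: λE₁h₂ = E₂(1 + λh₁) → λ(E₁h₂ − E₂h₁) = E₂ → λ = E₂/(E₁h₂ − E₂h₁).
λ = 0.3/(4.9×1.9 − 0.3×5.2) = 0.3/7.75 = 0.03871 per s.

0.039 per s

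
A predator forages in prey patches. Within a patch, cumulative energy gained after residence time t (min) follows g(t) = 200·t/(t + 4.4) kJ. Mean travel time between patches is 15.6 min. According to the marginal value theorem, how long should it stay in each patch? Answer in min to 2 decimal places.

8.28 min

By the marginal value theorem, leave when the instantaneous gain rate g'(t) equals the habitat-wide average g(t)/(T + t).
g'(t) = 200·4.4/(t + 4.4)². Setting 200·4.4/(t+4.4)² = 200t/[(t+4.4)(15.6+t)] gives 4.4(15.6+t) = t(t+4.4), so t² = 4.4×15.6 = 68.64.
t* = √68.64 = 8.285 min.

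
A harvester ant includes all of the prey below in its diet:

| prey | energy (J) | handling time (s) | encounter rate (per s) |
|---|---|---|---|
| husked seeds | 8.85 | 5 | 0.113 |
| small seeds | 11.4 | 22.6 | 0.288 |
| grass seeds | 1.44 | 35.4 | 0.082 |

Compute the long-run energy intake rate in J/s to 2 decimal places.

R = Σλ_iE_i / (1 + Σλ_ih_i)
Numerator: 0.113×8.85 + 0.288×11.4 + 0.082×1.44 = 4.401
Denominator: 1 + 0.113×5 + 0.288×22.6 + 0.082×35.4 = 10.98
R = 4.401/10.98 = 0.401 J/s

0.40 J/s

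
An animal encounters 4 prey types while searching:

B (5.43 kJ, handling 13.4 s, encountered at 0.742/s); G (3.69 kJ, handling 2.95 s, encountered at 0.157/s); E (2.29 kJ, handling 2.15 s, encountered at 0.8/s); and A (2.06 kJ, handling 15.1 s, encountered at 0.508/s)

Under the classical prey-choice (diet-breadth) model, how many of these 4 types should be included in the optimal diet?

2

Profitabilities (E/h, kJ/s): G 1.25, E 1.07, B 0.405, A 0.136. Add prey in this order while the next type's profitability exceeds the intake rate on those already taken.
Rate on top 1: 0.3959. E: 1.07 > 0.3959 → include.
Rate on top 2: 0.7575. B: 0.405 < 0.7575 → exclude; stop.
Optimal diet: G, E — 2 of 4 types.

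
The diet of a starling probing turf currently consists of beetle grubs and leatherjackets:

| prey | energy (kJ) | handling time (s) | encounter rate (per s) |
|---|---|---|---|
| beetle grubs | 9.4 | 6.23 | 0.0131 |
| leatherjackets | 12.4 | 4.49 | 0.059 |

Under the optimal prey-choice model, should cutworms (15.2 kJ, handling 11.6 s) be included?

Yes

Current rate: (0.0131×9.4 + 0.059×12.4)/(1 + 0.0131×6.23 + 0.059×4.49) = 0.6348 kJ/s.
Profitability of cutworms: 15.2/11.6 = 1.31 kJ/s.
Since 1.31 > R, including cutworms increases the long-run rate.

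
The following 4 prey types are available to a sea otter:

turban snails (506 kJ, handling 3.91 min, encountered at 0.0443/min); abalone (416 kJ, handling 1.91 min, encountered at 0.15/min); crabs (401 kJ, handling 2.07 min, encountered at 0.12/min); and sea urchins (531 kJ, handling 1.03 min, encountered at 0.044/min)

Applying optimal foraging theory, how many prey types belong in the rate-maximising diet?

Rank by E/h (kJ/min): sea urchins 516, abalone 218, crabs 194, turban snails 129. Include each in turn until the next type's E/h falls below the running intake rate.
Rate on top 1: 22.35. abalone: 218 > 22.35 → include.
Rate on top 2: 64.4. crabs: 194 > 64.4 → include.
Rate on top 3: 84.72. turban snails: 129 > 84.72 → include.
Optimal diet: sea urchins, abalone, crabs, turban snails — 4 of 4 types.

4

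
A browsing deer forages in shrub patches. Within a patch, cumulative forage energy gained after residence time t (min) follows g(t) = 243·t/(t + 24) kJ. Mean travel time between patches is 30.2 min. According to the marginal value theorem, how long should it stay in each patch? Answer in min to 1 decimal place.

Maximise g(t)/(T+t): set derivative to zero → g'(t)(T+t) = g(t).
g'(t) = 243·24/(t + 24)². Setting 243·24/(t+24)² = 243t/[(t+24)(30.2+t)] gives 24(30.2+t) = t(t+24), so t² = 24×30.2 = 724.8.
t* = √724.8 = 26.92 min.

26.9 min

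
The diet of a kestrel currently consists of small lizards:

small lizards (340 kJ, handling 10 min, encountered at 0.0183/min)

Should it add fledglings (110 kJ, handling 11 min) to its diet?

Yes

Current rate: (0.0183×340)/(1 + 0.0183×10) = 5.26 kJ/min.
Profitability of fledglings: 110/11 = 10 kJ/min.
Since 10 > R, including fledglings increases the long-run rate.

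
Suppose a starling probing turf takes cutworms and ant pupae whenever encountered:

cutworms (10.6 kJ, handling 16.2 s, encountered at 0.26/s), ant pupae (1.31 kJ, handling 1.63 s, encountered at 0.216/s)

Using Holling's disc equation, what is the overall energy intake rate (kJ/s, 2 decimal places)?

R = (0.26×10.6 + 0.216×1.31) / (1 + 0.26×16.2 + 0.216×1.63) = 3.039/5.564 = 0.5462 kJ/s.

0.55 kJ/s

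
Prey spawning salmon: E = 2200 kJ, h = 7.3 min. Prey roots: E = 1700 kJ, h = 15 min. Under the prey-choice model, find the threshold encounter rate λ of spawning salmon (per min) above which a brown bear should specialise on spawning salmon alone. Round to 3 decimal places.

Drop roots once their profitability E₂/h₂ falls below the rate achievable on spawning salmon alone: E₂/h₂ = λE₁/(1 + λh₁).
Solve for λ: λE₁h₂ = E₂(1 + λh₁) → λ(E₁h₂ − E₂h₁) = E₂ → λ = E₂/(E₁h₂ − E₂h₁).
λ = 1700/(2200×15 − 1700×7.3) = 1700/2.059e+04 = 0.08256 per min.

0.083 per min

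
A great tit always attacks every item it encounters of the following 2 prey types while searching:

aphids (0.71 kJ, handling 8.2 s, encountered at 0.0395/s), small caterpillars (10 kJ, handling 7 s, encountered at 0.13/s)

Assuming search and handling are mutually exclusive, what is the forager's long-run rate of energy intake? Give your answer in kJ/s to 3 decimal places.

R = (0.0395×0.71 + 0.13×10) / (1 + 0.0395×8.2 + 0.13×7) = 1.328/2.234 = 0.5945 kJ/s.

0.594 kJ/s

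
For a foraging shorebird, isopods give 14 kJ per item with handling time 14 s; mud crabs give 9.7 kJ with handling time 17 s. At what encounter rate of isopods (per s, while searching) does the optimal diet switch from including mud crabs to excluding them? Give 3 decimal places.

0.095 per s

At the threshold, the rate on isopods alone equals the profitability of mud crabs: λ·14/(1 + λ·14) = 9.7/17 = 0.5706.
Rearranging, λ(14 − 0.5706×14) = 0.5706, so λ = 0.5706/6.012 = 0.09491 per s.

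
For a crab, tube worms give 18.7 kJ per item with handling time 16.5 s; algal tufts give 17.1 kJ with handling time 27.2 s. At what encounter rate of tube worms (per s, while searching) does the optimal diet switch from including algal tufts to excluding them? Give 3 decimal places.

0.076 per s

Drop algal tufts once their profitability E₂/h₂ falls below the rate achievable on tube worms alone: E₂/h₂ = λE₁/(1 + λh₁).
Solve for λ: λE₁h₂ = E₂(1 + λh₁) → λ(E₁h₂ − E₂h₁) = E₂ → λ = E₂/(E₁h₂ − E₂h₁).
λ = 17.1/(18.7×27.2 − 17.1×16.5) = 17.1/226.5 = 0.0755 per s.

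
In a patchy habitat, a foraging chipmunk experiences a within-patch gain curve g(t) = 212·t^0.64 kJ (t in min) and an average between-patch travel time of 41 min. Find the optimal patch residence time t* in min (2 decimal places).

Optimal t* satisfies g'(t*) = g(t*)/(T + t*).
g'(t) = 0.64·212·t^-0.36. Setting 0.64·212·t^-0.36 = 212·t^0.64/(41+t) gives 0.64(41+t) = t, so 0.36·t = 0.64×41.
t* = 0.64×41/0.36 = 72.89 min.

72.89 min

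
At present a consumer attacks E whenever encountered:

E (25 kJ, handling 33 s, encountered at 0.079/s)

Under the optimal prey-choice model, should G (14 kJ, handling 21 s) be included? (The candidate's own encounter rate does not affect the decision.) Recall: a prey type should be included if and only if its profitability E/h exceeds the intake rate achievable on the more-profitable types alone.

Intake rate on the current diet: R = (0.079×25) / (1 + 0.079×33) = 1.975/3.607 = 0.5475 kJ/s.
Profitability of G: 14/21 = 0.6667 kJ/s.
0.6667 > 0.5475, so adding G raises the average — include it.

Yes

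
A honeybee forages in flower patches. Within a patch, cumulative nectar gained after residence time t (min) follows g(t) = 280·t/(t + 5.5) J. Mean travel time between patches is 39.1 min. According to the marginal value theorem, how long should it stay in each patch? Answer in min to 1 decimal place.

By the marginal value theorem, leave when the instantaneous gain rate g'(t) equals the habitat-wide average g(t)/(T + t).
g'(t) = 280·5.5/(t + 5.5)². Setting 280·5.5/(t+5.5)² = 280t/[(t+5.5)(39.1+t)] gives 5.5(39.1+t) = t(t+5.5), so t² = 5.5×39.1 = 215.1.
t* = √215.1 = 14.66 min.

14.7 min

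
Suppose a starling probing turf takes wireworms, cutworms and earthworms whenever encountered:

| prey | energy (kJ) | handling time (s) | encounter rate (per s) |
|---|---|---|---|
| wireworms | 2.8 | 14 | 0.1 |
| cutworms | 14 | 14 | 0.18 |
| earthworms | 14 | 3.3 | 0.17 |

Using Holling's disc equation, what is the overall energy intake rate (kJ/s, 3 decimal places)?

0.945 kJ/s

R = (0.1×2.8 + 0.18×14 + 0.17×14) / (1 + 0.1×14 + 0.18×14 + 0.17×3.3) = 5.18/5.481 = 0.9451 kJ/s.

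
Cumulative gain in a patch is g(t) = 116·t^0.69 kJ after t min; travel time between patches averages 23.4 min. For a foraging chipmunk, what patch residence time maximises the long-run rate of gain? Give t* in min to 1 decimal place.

52.1 min

Maximise g(t)/(T+t): set derivative to zero → g'(t)(T+t) = g(t).
g'(t) = 0.69·116·t^-0.31. Setting 0.69·116·t^-0.31 = 116·t^0.69/(23.4+t) gives 0.69(23.4+t) = t, so 0.31·t = 0.69×23.4.
t* = 0.69×23.4/0.31 = 52.08 min.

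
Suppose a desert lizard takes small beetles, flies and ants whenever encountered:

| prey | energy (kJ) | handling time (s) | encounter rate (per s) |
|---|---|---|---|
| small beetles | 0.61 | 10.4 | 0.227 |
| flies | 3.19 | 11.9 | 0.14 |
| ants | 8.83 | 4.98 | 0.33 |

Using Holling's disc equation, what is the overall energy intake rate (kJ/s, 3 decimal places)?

0.525 kJ/s

R = Σλ_iE_i / (1 + Σλ_ih_i)
Numerator: 0.227×0.61 + 0.14×3.19 + 0.33×8.83 = 3.499
Denominator: 1 + 0.227×10.4 + 0.14×11.9 + 0.33×4.98 = 6.67
R = 3.499/6.67 = 0.5246 kJ/s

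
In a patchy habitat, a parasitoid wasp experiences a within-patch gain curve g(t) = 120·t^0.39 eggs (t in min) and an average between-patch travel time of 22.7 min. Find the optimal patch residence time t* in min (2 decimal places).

14.51 min

Maximise g(t)/(T+t): set derivative to zero → g'(t)(T+t) = g(t).
g'(t) = 0.39·120·t^-0.61. Setting 0.39·120·t^-0.61 = 120·t^0.39/(22.7+t) gives 0.39(22.7+t) = t, so 0.61·t = 0.39×22.7.
t* = 0.39×22.7/0.61 = 14.51 min.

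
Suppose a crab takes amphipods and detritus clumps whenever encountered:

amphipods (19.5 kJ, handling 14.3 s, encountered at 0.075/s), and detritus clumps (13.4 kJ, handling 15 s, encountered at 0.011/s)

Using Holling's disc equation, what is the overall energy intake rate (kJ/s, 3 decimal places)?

R = (0.075×19.5 + 0.011×13.4) / (1 + 0.075×14.3 + 0.011×15) = 1.61/2.237 = 0.7195 kJ/s.

0.720 kJ/s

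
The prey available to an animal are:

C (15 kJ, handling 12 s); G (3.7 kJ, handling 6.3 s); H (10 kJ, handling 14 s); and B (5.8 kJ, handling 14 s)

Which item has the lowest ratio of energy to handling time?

B

In descending order of E/h:
C: 15/12 = 1.25 kJ/s
H: 10/14 = 0.714 kJ/s
G: 3.7/6.3 = 0.587 kJ/s
B: 5.8/14 = 0.414 kJ/s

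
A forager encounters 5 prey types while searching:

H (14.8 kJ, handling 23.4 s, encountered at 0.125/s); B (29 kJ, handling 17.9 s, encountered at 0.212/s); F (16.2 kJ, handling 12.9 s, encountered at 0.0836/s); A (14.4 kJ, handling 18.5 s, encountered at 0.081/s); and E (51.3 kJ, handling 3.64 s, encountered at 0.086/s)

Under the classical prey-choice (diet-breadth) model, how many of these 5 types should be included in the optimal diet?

1

Profitabilities (E/h, kJ/s): E 14.1, B 1.62, F 1.26, A 0.778, H 0.632. Add prey in this order while the next type's profitability exceeds the intake rate on those already taken.
Rate on top 1: 3.36. B: 1.62 < 3.36 → exclude; stop.
Optimal diet: E — 1 of 5 types.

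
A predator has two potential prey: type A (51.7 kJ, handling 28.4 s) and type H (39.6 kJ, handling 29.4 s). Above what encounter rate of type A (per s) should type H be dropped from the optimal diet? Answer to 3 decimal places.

0.100 per s

Drop type H once their profitability E₂/h₂ falls below the rate achievable on type A alone: E₂/h₂ = λE₁/(1 + λh₁).
Solve for λ: λE₁h₂ = E₂(1 + λh₁) → λ(E₁h₂ − E₂h₁) = E₂ → λ = E₂/(E₁h₂ − E₂h₁).
λ = 39.6/(51.7×29.4 − 39.6×28.4) = 39.6/395.3 = 0.1002 per s.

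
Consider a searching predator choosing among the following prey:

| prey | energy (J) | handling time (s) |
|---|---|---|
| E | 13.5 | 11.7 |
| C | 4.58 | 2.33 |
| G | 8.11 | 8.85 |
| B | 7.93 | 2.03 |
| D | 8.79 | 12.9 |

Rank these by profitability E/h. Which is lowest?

D

In descending order of E/h:
B: 7.93/2.03 = 3.91 J/s
C: 4.58/2.33 = 1.97 J/s
E: 13.5/11.7 = 1.15 J/s
G: 8.11/8.85 = 0.916 J/s
D: 8.79/12.9 = 0.681 J/s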